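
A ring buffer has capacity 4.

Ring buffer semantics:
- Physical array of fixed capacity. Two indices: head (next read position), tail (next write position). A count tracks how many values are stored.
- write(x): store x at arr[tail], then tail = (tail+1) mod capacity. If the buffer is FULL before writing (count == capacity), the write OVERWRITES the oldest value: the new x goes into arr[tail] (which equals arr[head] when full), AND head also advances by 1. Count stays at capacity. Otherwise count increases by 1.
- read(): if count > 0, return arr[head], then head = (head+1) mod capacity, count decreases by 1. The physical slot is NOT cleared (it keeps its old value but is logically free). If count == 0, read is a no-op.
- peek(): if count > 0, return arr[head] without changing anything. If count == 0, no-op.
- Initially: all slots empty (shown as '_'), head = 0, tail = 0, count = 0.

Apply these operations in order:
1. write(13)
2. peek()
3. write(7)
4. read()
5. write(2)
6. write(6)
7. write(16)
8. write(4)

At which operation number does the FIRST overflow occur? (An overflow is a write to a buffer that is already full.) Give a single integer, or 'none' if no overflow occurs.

Answer: 8

Derivation:
After op 1 (write(13)): arr=[13 _ _ _] head=0 tail=1 count=1
After op 2 (peek()): arr=[13 _ _ _] head=0 tail=1 count=1
After op 3 (write(7)): arr=[13 7 _ _] head=0 tail=2 count=2
After op 4 (read()): arr=[13 7 _ _] head=1 tail=2 count=1
After op 5 (write(2)): arr=[13 7 2 _] head=1 tail=3 count=2
After op 6 (write(6)): arr=[13 7 2 6] head=1 tail=0 count=3
After op 7 (write(16)): arr=[16 7 2 6] head=1 tail=1 count=4
After op 8 (write(4)): arr=[16 4 2 6] head=2 tail=2 count=4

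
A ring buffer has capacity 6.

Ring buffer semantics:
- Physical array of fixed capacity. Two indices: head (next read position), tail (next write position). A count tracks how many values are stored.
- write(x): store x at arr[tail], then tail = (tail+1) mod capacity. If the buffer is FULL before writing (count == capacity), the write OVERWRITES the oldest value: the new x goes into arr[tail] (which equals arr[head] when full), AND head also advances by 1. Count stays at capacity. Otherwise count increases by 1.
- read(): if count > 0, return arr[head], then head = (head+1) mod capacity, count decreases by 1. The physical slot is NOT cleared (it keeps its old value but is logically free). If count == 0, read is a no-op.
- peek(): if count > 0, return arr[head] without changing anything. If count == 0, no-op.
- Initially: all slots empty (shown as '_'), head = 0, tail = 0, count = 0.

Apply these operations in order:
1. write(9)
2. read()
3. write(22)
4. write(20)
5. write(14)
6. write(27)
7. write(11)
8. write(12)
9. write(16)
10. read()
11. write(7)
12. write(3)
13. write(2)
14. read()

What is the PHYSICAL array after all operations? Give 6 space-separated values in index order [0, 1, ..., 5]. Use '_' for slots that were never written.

Answer: 12 16 7 3 2 11

Derivation:
After op 1 (write(9)): arr=[9 _ _ _ _ _] head=0 tail=1 count=1
After op 2 (read()): arr=[9 _ _ _ _ _] head=1 tail=1 count=0
After op 3 (write(22)): arr=[9 22 _ _ _ _] head=1 tail=2 count=1
After op 4 (write(20)): arr=[9 22 20 _ _ _] head=1 tail=3 count=2
After op 5 (write(14)): arr=[9 22 20 14 _ _] head=1 tail=4 count=3
After op 6 (write(27)): arr=[9 22 20 14 27 _] head=1 tail=5 count=4
After op 7 (write(11)): arr=[9 22 20 14 27 11] head=1 tail=0 count=5
After op 8 (write(12)): arr=[12 22 20 14 27 11] head=1 tail=1 count=6
After op 9 (write(16)): arr=[12 16 20 14 27 11] head=2 tail=2 count=6
After op 10 (read()): arr=[12 16 20 14 27 11] head=3 tail=2 count=5
After op 11 (write(7)): arr=[12 16 7 14 27 11] head=3 tail=3 count=6
After op 12 (write(3)): arr=[12 16 7 3 27 11] head=4 tail=4 count=6
After op 13 (write(2)): arr=[12 16 7 3 2 11] head=5 tail=5 count=6
After op 14 (read()): arr=[12 16 7 3 2 11] head=0 tail=5 count=5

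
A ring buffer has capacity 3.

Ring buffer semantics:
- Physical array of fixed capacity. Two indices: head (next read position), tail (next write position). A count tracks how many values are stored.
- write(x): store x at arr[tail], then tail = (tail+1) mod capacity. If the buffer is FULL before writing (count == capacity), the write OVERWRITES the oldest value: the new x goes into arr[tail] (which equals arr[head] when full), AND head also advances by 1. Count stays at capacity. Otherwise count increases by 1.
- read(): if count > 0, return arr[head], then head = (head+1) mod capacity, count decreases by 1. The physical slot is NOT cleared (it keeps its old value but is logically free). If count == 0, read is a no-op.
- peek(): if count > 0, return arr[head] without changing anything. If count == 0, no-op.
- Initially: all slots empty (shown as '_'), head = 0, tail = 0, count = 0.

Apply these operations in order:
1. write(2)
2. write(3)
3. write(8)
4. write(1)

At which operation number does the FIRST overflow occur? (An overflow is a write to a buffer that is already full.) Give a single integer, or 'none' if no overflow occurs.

After op 1 (write(2)): arr=[2 _ _] head=0 tail=1 count=1
After op 2 (write(3)): arr=[2 3 _] head=0 tail=2 count=2
After op 3 (write(8)): arr=[2 3 8] head=0 tail=0 count=3
After op 4 (write(1)): arr=[1 3 8] head=1 tail=1 count=3

Answer: 4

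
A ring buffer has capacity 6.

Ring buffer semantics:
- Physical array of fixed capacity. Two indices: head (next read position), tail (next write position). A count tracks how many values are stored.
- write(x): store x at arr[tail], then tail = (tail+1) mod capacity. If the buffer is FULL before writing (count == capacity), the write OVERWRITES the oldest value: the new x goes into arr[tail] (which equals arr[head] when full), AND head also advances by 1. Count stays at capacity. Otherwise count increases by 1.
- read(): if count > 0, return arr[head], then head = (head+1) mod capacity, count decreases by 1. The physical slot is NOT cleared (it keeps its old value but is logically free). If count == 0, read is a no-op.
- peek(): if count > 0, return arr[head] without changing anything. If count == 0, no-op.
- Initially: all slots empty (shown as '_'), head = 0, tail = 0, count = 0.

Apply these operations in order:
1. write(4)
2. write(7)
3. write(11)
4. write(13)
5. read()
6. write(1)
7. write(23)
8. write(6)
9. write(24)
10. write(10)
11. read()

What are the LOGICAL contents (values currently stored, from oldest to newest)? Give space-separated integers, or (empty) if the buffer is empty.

After op 1 (write(4)): arr=[4 _ _ _ _ _] head=0 tail=1 count=1
After op 2 (write(7)): arr=[4 7 _ _ _ _] head=0 tail=2 count=2
After op 3 (write(11)): arr=[4 7 11 _ _ _] head=0 tail=3 count=3
After op 4 (write(13)): arr=[4 7 11 13 _ _] head=0 tail=4 count=4
After op 5 (read()): arr=[4 7 11 13 _ _] head=1 tail=4 count=3
After op 6 (write(1)): arr=[4 7 11 13 1 _] head=1 tail=5 count=4
After op 7 (write(23)): arr=[4 7 11 13 1 23] head=1 tail=0 count=5
After op 8 (write(6)): arr=[6 7 11 13 1 23] head=1 tail=1 count=6
After op 9 (write(24)): arr=[6 24 11 13 1 23] head=2 tail=2 count=6
After op 10 (write(10)): arr=[6 24 10 13 1 23] head=3 tail=3 count=6
After op 11 (read()): arr=[6 24 10 13 1 23] head=4 tail=3 count=5

Answer: 1 23 6 24 10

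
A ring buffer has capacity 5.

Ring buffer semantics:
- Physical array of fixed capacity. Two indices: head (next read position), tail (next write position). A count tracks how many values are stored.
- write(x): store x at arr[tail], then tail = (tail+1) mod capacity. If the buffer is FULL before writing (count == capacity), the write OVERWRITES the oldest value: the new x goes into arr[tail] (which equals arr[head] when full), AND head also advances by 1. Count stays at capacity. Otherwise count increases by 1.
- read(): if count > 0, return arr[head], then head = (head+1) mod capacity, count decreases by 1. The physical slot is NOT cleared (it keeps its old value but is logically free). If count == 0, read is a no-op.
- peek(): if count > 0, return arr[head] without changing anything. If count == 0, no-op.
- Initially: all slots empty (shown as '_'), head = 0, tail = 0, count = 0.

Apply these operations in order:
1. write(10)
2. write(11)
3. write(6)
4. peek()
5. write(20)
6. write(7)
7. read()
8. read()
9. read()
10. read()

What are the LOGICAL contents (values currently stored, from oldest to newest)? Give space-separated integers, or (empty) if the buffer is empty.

Answer: 7

Derivation:
After op 1 (write(10)): arr=[10 _ _ _ _] head=0 tail=1 count=1
After op 2 (write(11)): arr=[10 11 _ _ _] head=0 tail=2 count=2
After op 3 (write(6)): arr=[10 11 6 _ _] head=0 tail=3 count=3
After op 4 (peek()): arr=[10 11 6 _ _] head=0 tail=3 count=3
After op 5 (write(20)): arr=[10 11 6 20 _] head=0 tail=4 count=4
After op 6 (write(7)): arr=[10 11 6 20 7] head=0 tail=0 count=5
After op 7 (read()): arr=[10 11 6 20 7] head=1 tail=0 count=4
After op 8 (read()): arr=[10 11 6 20 7] head=2 tail=0 count=3
After op 9 (read()): arr=[10 11 6 20 7] head=3 tail=0 count=2
After op 10 (read()): arr=[10 11 6 20 7] head=4 tail=0 count=1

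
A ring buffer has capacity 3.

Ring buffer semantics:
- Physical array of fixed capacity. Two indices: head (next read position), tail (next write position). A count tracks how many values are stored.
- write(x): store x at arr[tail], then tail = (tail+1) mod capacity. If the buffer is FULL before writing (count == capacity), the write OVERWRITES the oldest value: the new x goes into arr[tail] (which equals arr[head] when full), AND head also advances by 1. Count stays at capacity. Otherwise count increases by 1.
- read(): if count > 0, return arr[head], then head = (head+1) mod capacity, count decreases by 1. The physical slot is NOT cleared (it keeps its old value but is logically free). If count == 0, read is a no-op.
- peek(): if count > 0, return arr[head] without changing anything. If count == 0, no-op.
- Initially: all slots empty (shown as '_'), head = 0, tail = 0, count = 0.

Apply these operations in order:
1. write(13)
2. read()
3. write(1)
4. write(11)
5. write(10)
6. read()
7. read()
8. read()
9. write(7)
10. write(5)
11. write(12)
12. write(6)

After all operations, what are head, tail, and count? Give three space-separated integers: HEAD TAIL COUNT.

After op 1 (write(13)): arr=[13 _ _] head=0 tail=1 count=1
After op 2 (read()): arr=[13 _ _] head=1 tail=1 count=0
After op 3 (write(1)): arr=[13 1 _] head=1 tail=2 count=1
After op 4 (write(11)): arr=[13 1 11] head=1 tail=0 count=2
After op 5 (write(10)): arr=[10 1 11] head=1 tail=1 count=3
After op 6 (read()): arr=[10 1 11] head=2 tail=1 count=2
After op 7 (read()): arr=[10 1 11] head=0 tail=1 count=1
After op 8 (read()): arr=[10 1 11] head=1 tail=1 count=0
After op 9 (write(7)): arr=[10 7 11] head=1 tail=2 count=1
After op 10 (write(5)): arr=[10 7 5] head=1 tail=0 count=2
After op 11 (write(12)): arr=[12 7 5] head=1 tail=1 count=3
After op 12 (write(6)): arr=[12 6 5] head=2 tail=2 count=3

Answer: 2 2 3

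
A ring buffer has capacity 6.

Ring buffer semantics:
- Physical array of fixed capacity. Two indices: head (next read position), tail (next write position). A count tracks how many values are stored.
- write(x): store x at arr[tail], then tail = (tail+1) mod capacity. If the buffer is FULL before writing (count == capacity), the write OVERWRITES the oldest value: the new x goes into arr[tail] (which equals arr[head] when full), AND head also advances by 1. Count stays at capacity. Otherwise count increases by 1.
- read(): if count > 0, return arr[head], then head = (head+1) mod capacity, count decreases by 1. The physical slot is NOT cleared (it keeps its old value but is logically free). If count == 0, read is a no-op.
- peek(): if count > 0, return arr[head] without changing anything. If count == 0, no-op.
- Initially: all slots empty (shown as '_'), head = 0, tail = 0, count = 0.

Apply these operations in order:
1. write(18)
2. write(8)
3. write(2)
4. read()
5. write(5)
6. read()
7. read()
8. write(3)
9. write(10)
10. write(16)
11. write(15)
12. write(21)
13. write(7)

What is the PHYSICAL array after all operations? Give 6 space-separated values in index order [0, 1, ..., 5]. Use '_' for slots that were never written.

After op 1 (write(18)): arr=[18 _ _ _ _ _] head=0 tail=1 count=1
After op 2 (write(8)): arr=[18 8 _ _ _ _] head=0 tail=2 count=2
After op 3 (write(2)): arr=[18 8 2 _ _ _] head=0 tail=3 count=3
After op 4 (read()): arr=[18 8 2 _ _ _] head=1 tail=3 count=2
After op 5 (write(5)): arr=[18 8 2 5 _ _] head=1 tail=4 count=3
After op 6 (read()): arr=[18 8 2 5 _ _] head=2 tail=4 count=2
After op 7 (read()): arr=[18 8 2 5 _ _] head=3 tail=4 count=1
After op 8 (write(3)): arr=[18 8 2 5 3 _] head=3 tail=5 count=2
After op 9 (write(10)): arr=[18 8 2 5 3 10] head=3 tail=0 count=3
After op 10 (write(16)): arr=[16 8 2 5 3 10] head=3 tail=1 count=4
After op 11 (write(15)): arr=[16 15 2 5 3 10] head=3 tail=2 count=5
After op 12 (write(21)): arr=[16 15 21 5 3 10] head=3 tail=3 count=6
After op 13 (write(7)): arr=[16 15 21 7 3 10] head=4 tail=4 count=6

Answer: 16 15 21 7 3 10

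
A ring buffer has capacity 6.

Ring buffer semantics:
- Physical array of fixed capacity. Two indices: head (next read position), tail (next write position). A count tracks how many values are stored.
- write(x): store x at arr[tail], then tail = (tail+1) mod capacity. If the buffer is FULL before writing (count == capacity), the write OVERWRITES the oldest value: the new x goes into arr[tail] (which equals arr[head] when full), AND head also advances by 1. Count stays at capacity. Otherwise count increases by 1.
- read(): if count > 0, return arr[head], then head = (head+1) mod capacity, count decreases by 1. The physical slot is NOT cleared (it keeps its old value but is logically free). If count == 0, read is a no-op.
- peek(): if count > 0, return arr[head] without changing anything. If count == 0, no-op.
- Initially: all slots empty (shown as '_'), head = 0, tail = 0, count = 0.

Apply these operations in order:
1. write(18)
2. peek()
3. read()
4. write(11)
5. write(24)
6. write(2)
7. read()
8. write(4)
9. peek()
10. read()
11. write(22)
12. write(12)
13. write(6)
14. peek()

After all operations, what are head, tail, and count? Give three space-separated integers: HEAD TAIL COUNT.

Answer: 3 2 5

Derivation:
After op 1 (write(18)): arr=[18 _ _ _ _ _] head=0 tail=1 count=1
After op 2 (peek()): arr=[18 _ _ _ _ _] head=0 tail=1 count=1
After op 3 (read()): arr=[18 _ _ _ _ _] head=1 tail=1 count=0
After op 4 (write(11)): arr=[18 11 _ _ _ _] head=1 tail=2 count=1
After op 5 (write(24)): arr=[18 11 24 _ _ _] head=1 tail=3 count=2
After op 6 (write(2)): arr=[18 11 24 2 _ _] head=1 tail=4 count=3
After op 7 (read()): arr=[18 11 24 2 _ _] head=2 tail=4 count=2
After op 8 (write(4)): arr=[18 11 24 2 4 _] head=2 tail=5 count=3
After op 9 (peek()): arr=[18 11 24 2 4 _] head=2 tail=5 count=3
After op 10 (read()): arr=[18 11 24 2 4 _] head=3 tail=5 count=2
After op 11 (write(22)): arr=[18 11 24 2 4 22] head=3 tail=0 count=3
After op 12 (write(12)): arr=[12 11 24 2 4 22] head=3 tail=1 count=4
After op 13 (write(6)): arr=[12 6 24 2 4 22] head=3 tail=2 count=5
After op 14 (peek()): arr=[12 6 24 2 4 22] head=3 tail=2 count=5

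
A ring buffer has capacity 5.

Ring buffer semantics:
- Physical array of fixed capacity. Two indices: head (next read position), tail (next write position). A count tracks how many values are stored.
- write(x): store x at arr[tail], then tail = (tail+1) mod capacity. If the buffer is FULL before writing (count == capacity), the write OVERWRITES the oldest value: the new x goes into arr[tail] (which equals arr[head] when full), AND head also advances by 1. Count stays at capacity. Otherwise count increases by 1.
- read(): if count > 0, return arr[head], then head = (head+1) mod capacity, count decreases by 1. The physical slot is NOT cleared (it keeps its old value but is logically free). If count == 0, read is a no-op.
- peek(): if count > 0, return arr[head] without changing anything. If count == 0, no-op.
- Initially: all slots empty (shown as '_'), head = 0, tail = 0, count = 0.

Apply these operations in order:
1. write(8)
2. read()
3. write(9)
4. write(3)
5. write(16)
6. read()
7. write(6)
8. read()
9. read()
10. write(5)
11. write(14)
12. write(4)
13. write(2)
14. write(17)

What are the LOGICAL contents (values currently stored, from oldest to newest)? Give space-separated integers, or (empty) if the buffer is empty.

After op 1 (write(8)): arr=[8 _ _ _ _] head=0 tail=1 count=1
After op 2 (read()): arr=[8 _ _ _ _] head=1 tail=1 count=0
After op 3 (write(9)): arr=[8 9 _ _ _] head=1 tail=2 count=1
After op 4 (write(3)): arr=[8 9 3 _ _] head=1 tail=3 count=2
After op 5 (write(16)): arr=[8 9 3 16 _] head=1 tail=4 count=3
After op 6 (read()): arr=[8 9 3 16 _] head=2 tail=4 count=2
After op 7 (write(6)): arr=[8 9 3 16 6] head=2 tail=0 count=3
After op 8 (read()): arr=[8 9 3 16 6] head=3 tail=0 count=2
After op 9 (read()): arr=[8 9 3 16 6] head=4 tail=0 count=1
After op 10 (write(5)): arr=[5 9 3 16 6] head=4 tail=1 count=2
After op 11 (write(14)): arr=[5 14 3 16 6] head=4 tail=2 count=3
After op 12 (write(4)): arr=[5 14 4 16 6] head=4 tail=3 count=4
After op 13 (write(2)): arr=[5 14 4 2 6] head=4 tail=4 count=5
After op 14 (write(17)): arr=[5 14 4 2 17] head=0 tail=0 count=5

Answer: 5 14 4 2 17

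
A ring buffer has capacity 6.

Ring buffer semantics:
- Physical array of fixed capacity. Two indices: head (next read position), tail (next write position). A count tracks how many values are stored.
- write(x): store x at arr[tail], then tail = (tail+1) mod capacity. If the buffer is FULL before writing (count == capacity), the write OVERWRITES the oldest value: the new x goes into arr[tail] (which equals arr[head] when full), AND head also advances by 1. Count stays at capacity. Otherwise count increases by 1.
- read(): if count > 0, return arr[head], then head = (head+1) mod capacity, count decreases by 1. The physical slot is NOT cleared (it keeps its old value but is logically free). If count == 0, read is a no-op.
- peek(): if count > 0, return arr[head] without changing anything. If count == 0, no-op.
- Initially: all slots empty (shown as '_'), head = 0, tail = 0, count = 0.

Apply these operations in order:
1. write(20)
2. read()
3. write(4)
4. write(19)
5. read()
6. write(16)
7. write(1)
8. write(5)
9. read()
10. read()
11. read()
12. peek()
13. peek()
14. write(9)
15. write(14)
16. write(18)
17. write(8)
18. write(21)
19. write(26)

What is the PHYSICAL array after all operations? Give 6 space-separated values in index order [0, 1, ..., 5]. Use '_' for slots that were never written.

Answer: 9 14 18 8 21 26

Derivation:
After op 1 (write(20)): arr=[20 _ _ _ _ _] head=0 tail=1 count=1
After op 2 (read()): arr=[20 _ _ _ _ _] head=1 tail=1 count=0
After op 3 (write(4)): arr=[20 4 _ _ _ _] head=1 tail=2 count=1
After op 4 (write(19)): arr=[20 4 19 _ _ _] head=1 tail=3 count=2
After op 5 (read()): arr=[20 4 19 _ _ _] head=2 tail=3 count=1
After op 6 (write(16)): arr=[20 4 19 16 _ _] head=2 tail=4 count=2
After op 7 (write(1)): arr=[20 4 19 16 1 _] head=2 tail=5 count=3
After op 8 (write(5)): arr=[20 4 19 16 1 5] head=2 tail=0 count=4
After op 9 (read()): arr=[20 4 19 16 1 5] head=3 tail=0 count=3
After op 10 (read()): arr=[20 4 19 16 1 5] head=4 tail=0 count=2
After op 11 (read()): arr=[20 4 19 16 1 5] head=5 tail=0 count=1
After op 12 (peek()): arr=[20 4 19 16 1 5] head=5 tail=0 count=1
After op 13 (peek()): arr=[20 4 19 16 1 5] head=5 tail=0 count=1
After op 14 (write(9)): arr=[9 4 19 16 1 5] head=5 tail=1 count=2
After op 15 (write(14)): arr=[9 14 19 16 1 5] head=5 tail=2 count=3
After op 16 (write(18)): arr=[9 14 18 16 1 5] head=5 tail=3 count=4
After op 17 (write(8)): arr=[9 14 18 8 1 5] head=5 tail=4 count=5
After op 18 (write(21)): arr=[9 14 18 8 21 5] head=5 tail=5 count=6
After op 19 (write(26)): arr=[9 14 18 8 21 26] head=0 tail=0 count=6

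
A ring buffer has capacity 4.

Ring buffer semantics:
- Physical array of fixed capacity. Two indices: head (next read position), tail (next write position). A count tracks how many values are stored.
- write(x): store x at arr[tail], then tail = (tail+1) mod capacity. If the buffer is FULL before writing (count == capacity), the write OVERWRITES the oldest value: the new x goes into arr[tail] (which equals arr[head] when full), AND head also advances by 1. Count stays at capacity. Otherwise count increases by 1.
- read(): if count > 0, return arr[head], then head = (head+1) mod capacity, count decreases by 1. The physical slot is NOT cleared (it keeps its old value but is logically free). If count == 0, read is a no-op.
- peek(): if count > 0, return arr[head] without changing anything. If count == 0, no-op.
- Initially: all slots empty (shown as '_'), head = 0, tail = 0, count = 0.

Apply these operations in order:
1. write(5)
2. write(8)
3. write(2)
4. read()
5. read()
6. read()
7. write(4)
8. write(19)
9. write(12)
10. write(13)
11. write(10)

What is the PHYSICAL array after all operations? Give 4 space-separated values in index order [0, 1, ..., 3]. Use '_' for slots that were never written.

After op 1 (write(5)): arr=[5 _ _ _] head=0 tail=1 count=1
After op 2 (write(8)): arr=[5 8 _ _] head=0 tail=2 count=2
After op 3 (write(2)): arr=[5 8 2 _] head=0 tail=3 count=3
After op 4 (read()): arr=[5 8 2 _] head=1 tail=3 count=2
After op 5 (read()): arr=[5 8 2 _] head=2 tail=3 count=1
After op 6 (read()): arr=[5 8 2 _] head=3 tail=3 count=0
After op 7 (write(4)): arr=[5 8 2 4] head=3 tail=0 count=1
After op 8 (write(19)): arr=[19 8 2 4] head=3 tail=1 count=2
After op 9 (write(12)): arr=[19 12 2 4] head=3 tail=2 count=3
After op 10 (write(13)): arr=[19 12 13 4] head=3 tail=3 count=4
After op 11 (write(10)): arr=[19 12 13 10] head=0 tail=0 count=4

Answer: 19 12 13 10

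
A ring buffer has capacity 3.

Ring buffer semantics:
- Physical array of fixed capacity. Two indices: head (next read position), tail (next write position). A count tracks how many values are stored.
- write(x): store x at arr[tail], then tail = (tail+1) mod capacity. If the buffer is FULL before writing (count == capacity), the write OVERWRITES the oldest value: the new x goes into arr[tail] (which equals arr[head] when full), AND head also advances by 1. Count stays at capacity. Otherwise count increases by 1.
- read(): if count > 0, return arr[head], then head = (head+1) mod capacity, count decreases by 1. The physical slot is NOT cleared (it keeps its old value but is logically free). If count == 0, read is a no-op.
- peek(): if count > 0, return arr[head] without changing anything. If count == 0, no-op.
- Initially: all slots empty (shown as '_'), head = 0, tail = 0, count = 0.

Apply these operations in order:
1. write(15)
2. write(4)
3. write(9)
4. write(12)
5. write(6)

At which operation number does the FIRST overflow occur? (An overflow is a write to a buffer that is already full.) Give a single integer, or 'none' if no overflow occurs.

After op 1 (write(15)): arr=[15 _ _] head=0 tail=1 count=1
After op 2 (write(4)): arr=[15 4 _] head=0 tail=2 count=2
After op 3 (write(9)): arr=[15 4 9] head=0 tail=0 count=3
After op 4 (write(12)): arr=[12 4 9] head=1 tail=1 count=3
After op 5 (write(6)): arr=[12 6 9] head=2 tail=2 count=3

Answer: 4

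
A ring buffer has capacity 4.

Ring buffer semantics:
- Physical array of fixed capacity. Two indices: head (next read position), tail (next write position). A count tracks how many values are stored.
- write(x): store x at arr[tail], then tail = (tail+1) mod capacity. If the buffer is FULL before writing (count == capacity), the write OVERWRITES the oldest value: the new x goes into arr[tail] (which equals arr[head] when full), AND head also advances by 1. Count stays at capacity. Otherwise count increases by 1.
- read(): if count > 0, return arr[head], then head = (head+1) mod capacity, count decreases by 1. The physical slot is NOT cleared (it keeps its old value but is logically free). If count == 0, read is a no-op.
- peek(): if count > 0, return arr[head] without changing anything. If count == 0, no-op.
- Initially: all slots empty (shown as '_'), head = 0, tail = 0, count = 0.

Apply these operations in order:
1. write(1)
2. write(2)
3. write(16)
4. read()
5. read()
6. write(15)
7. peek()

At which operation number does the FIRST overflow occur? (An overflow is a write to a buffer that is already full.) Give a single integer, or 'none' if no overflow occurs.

Answer: none

Derivation:
After op 1 (write(1)): arr=[1 _ _ _] head=0 tail=1 count=1
After op 2 (write(2)): arr=[1 2 _ _] head=0 tail=2 count=2
After op 3 (write(16)): arr=[1 2 16 _] head=0 tail=3 count=3
After op 4 (read()): arr=[1 2 16 _] head=1 tail=3 count=2
After op 5 (read()): arr=[1 2 16 _] head=2 tail=3 count=1
After op 6 (write(15)): arr=[1 2 16 15] head=2 tail=0 count=2
After op 7 (peek()): arr=[1 2 16 15] head=2 tail=0 count=2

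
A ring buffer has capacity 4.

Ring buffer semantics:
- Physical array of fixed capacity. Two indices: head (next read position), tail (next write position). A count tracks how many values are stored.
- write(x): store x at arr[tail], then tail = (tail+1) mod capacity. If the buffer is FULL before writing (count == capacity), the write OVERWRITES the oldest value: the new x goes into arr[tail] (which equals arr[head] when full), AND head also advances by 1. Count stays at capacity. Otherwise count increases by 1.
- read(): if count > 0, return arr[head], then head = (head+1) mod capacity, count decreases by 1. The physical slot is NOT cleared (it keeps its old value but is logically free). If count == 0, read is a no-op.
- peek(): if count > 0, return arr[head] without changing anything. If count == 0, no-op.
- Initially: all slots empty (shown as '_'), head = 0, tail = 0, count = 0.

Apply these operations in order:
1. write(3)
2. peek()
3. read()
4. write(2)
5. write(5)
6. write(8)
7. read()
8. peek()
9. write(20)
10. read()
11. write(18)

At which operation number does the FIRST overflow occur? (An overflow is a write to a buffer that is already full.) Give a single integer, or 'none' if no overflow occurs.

Answer: none

Derivation:
After op 1 (write(3)): arr=[3 _ _ _] head=0 tail=1 count=1
After op 2 (peek()): arr=[3 _ _ _] head=0 tail=1 count=1
After op 3 (read()): arr=[3 _ _ _] head=1 tail=1 count=0
After op 4 (write(2)): arr=[3 2 _ _] head=1 tail=2 count=1
After op 5 (write(5)): arr=[3 2 5 _] head=1 tail=3 count=2
After op 6 (write(8)): arr=[3 2 5 8] head=1 tail=0 count=3
After op 7 (read()): arr=[3 2 5 8] head=2 tail=0 count=2
After op 8 (peek()): arr=[3 2 5 8] head=2 tail=0 count=2
After op 9 (write(20)): arr=[20 2 5 8] head=2 tail=1 count=3
After op 10 (read()): arr=[20 2 5 8] head=3 tail=1 count=2
After op 11 (write(18)): arr=[20 18 5 8] head=3 tail=2 count=3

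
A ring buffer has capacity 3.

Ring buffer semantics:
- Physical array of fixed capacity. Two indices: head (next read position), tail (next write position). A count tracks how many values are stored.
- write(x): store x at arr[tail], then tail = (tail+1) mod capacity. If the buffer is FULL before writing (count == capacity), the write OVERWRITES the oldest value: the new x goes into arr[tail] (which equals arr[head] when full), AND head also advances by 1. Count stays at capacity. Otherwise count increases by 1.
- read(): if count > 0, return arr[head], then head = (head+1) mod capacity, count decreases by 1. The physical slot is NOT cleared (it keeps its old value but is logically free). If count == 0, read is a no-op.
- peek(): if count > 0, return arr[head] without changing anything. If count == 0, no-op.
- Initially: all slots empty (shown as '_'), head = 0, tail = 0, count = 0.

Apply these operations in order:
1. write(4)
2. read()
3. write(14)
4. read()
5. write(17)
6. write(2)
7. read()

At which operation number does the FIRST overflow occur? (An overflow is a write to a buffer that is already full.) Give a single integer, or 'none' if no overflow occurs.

After op 1 (write(4)): arr=[4 _ _] head=0 tail=1 count=1
After op 2 (read()): arr=[4 _ _] head=1 tail=1 count=0
After op 3 (write(14)): arr=[4 14 _] head=1 tail=2 count=1
After op 4 (read()): arr=[4 14 _] head=2 tail=2 count=0
After op 5 (write(17)): arr=[4 14 17] head=2 tail=0 count=1
After op 6 (write(2)): arr=[2 14 17] head=2 tail=1 count=2
After op 7 (read()): arr=[2 14 17] head=0 tail=1 count=1

Answer: none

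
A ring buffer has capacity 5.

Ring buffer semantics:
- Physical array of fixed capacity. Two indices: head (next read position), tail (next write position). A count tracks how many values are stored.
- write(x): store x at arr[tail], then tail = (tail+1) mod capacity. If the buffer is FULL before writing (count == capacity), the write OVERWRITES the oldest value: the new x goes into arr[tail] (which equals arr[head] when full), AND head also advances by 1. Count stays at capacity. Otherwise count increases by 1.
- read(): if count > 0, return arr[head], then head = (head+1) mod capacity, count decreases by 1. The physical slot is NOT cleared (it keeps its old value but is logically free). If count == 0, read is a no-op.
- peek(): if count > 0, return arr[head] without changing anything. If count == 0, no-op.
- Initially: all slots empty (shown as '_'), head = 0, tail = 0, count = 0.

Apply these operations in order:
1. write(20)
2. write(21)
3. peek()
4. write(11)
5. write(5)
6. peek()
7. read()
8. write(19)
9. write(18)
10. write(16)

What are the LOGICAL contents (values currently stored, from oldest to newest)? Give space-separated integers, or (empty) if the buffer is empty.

Answer: 11 5 19 18 16

Derivation:
After op 1 (write(20)): arr=[20 _ _ _ _] head=0 tail=1 count=1
After op 2 (write(21)): arr=[20 21 _ _ _] head=0 tail=2 count=2
After op 3 (peek()): arr=[20 21 _ _ _] head=0 tail=2 count=2
After op 4 (write(11)): arr=[20 21 11 _ _] head=0 tail=3 count=3
After op 5 (write(5)): arr=[20 21 11 5 _] head=0 tail=4 count=4
After op 6 (peek()): arr=[20 21 11 5 _] head=0 tail=4 count=4
After op 7 (read()): arr=[20 21 11 5 _] head=1 tail=4 count=3
After op 8 (write(19)): arr=[20 21 11 5 19] head=1 tail=0 count=4
After op 9 (write(18)): arr=[18 21 11 5 19] head=1 tail=1 count=5
After op 10 (write(16)): arr=[18 16 11 5 19] head=2 tail=2 count=5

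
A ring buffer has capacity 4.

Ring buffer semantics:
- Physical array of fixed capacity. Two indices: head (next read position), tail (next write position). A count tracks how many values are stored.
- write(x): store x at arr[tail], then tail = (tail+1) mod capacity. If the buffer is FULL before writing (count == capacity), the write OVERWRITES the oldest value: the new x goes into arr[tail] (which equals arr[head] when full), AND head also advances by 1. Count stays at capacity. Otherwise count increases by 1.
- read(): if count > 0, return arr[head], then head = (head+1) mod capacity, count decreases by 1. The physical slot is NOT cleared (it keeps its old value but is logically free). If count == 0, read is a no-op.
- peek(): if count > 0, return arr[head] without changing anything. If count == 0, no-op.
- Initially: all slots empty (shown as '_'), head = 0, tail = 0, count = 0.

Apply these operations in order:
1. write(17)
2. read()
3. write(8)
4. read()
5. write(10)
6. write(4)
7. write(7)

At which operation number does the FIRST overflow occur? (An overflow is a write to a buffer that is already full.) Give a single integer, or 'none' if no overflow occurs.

Answer: none

Derivation:
After op 1 (write(17)): arr=[17 _ _ _] head=0 tail=1 count=1
After op 2 (read()): arr=[17 _ _ _] head=1 tail=1 count=0
After op 3 (write(8)): arr=[17 8 _ _] head=1 tail=2 count=1
After op 4 (read()): arr=[17 8 _ _] head=2 tail=2 count=0
After op 5 (write(10)): arr=[17 8 10 _] head=2 tail=3 count=1
After op 6 (write(4)): arr=[17 8 10 4] head=2 tail=0 count=2
After op 7 (write(7)): arr=[7 8 10 4] head=2 tail=1 count=3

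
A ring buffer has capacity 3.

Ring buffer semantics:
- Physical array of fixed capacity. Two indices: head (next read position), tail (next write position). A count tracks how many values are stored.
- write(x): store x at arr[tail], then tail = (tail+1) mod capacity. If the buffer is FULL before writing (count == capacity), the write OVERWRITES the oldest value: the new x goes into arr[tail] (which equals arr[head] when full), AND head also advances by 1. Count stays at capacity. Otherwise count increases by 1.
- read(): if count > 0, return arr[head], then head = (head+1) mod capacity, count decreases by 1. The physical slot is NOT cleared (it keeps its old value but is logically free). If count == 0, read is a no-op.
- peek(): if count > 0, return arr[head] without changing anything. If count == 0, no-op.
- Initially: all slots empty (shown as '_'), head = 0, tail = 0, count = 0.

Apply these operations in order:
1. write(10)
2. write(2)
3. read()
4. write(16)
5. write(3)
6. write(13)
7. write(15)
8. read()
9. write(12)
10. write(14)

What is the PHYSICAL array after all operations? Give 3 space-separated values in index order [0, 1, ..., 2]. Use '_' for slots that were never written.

Answer: 12 14 15

Derivation:
After op 1 (write(10)): arr=[10 _ _] head=0 tail=1 count=1
After op 2 (write(2)): arr=[10 2 _] head=0 tail=2 count=2
After op 3 (read()): arr=[10 2 _] head=1 tail=2 count=1
After op 4 (write(16)): arr=[10 2 16] head=1 tail=0 count=2
After op 5 (write(3)): arr=[3 2 16] head=1 tail=1 count=3
After op 6 (write(13)): arr=[3 13 16] head=2 tail=2 count=3
After op 7 (write(15)): arr=[3 13 15] head=0 tail=0 count=3
After op 8 (read()): arr=[3 13 15] head=1 tail=0 count=2
After op 9 (write(12)): arr=[12 13 15] head=1 tail=1 count=3
After op 10 (write(14)): arr=[12 14 15] head=2 tail=2 count=3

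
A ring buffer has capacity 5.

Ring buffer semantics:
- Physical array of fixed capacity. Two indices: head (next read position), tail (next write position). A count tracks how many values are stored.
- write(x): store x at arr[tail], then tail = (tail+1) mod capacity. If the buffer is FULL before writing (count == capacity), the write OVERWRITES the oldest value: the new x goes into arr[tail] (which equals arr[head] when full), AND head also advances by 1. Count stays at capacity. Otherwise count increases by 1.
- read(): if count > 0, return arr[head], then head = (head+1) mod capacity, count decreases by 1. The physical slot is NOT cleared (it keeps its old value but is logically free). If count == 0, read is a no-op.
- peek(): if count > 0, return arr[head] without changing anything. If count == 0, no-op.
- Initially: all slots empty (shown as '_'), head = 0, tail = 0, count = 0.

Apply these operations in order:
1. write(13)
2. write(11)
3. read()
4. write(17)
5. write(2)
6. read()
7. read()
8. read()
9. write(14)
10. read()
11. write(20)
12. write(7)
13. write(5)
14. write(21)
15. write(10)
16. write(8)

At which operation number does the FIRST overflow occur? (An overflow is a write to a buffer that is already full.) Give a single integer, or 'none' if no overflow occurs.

After op 1 (write(13)): arr=[13 _ _ _ _] head=0 tail=1 count=1
After op 2 (write(11)): arr=[13 11 _ _ _] head=0 tail=2 count=2
After op 3 (read()): arr=[13 11 _ _ _] head=1 tail=2 count=1
After op 4 (write(17)): arr=[13 11 17 _ _] head=1 tail=3 count=2
After op 5 (write(2)): arr=[13 11 17 2 _] head=1 tail=4 count=3
After op 6 (read()): arr=[13 11 17 2 _] head=2 tail=4 count=2
After op 7 (read()): arr=[13 11 17 2 _] head=3 tail=4 count=1
After op 8 (read()): arr=[13 11 17 2 _] head=4 tail=4 count=0
After op 9 (write(14)): arr=[13 11 17 2 14] head=4 tail=0 count=1
After op 10 (read()): arr=[13 11 17 2 14] head=0 tail=0 count=0
After op 11 (write(20)): arr=[20 11 17 2 14] head=0 tail=1 count=1
After op 12 (write(7)): arr=[20 7 17 2 14] head=0 tail=2 count=2
After op 13 (write(5)): arr=[20 7 5 2 14] head=0 tail=3 count=3
After op 14 (write(21)): arr=[20 7 5 21 14] head=0 tail=4 count=4
After op 15 (write(10)): arr=[20 7 5 21 10] head=0 tail=0 count=5
After op 16 (write(8)): arr=[8 7 5 21 10] head=1 tail=1 count=5

Answer: 16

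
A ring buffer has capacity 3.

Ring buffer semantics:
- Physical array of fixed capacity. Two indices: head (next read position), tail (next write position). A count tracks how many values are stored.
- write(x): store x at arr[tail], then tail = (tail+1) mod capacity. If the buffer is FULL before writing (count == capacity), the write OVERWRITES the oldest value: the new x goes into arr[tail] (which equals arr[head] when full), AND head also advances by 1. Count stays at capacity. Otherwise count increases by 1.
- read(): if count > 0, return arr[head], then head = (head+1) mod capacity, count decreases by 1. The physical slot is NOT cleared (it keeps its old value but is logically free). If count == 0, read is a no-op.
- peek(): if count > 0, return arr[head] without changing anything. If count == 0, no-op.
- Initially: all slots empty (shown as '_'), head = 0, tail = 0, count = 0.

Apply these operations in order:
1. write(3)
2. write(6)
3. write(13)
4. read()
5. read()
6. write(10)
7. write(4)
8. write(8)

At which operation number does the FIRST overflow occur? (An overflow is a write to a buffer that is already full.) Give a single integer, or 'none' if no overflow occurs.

Answer: 8

Derivation:
After op 1 (write(3)): arr=[3 _ _] head=0 tail=1 count=1
After op 2 (write(6)): arr=[3 6 _] head=0 tail=2 count=2
After op 3 (write(13)): arr=[3 6 13] head=0 tail=0 count=3
After op 4 (read()): arr=[3 6 13] head=1 tail=0 count=2
After op 5 (read()): arr=[3 6 13] head=2 tail=0 count=1
After op 6 (write(10)): arr=[10 6 13] head=2 tail=1 count=2
After op 7 (write(4)): arr=[10 4 13] head=2 tail=2 count=3
After op 8 (write(8)): arr=[10 4 8] head=0 tail=0 count=3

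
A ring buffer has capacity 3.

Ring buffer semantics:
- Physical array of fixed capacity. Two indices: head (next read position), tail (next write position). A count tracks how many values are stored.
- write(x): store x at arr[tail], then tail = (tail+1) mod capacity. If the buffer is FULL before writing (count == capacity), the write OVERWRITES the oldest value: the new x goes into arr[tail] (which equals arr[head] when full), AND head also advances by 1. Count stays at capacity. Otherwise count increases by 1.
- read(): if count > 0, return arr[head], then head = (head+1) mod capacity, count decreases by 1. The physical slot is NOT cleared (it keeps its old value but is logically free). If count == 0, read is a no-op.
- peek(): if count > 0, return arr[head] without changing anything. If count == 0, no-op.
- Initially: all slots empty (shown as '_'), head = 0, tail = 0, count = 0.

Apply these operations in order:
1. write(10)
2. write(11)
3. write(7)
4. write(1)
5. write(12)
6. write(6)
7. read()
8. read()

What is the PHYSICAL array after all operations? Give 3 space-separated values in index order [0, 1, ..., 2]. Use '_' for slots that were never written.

After op 1 (write(10)): arr=[10 _ _] head=0 tail=1 count=1
After op 2 (write(11)): arr=[10 11 _] head=0 tail=2 count=2
After op 3 (write(7)): arr=[10 11 7] head=0 tail=0 count=3
After op 4 (write(1)): arr=[1 11 7] head=1 tail=1 count=3
After op 5 (write(12)): arr=[1 12 7] head=2 tail=2 count=3
After op 6 (write(6)): arr=[1 12 6] head=0 tail=0 count=3
After op 7 (read()): arr=[1 12 6] head=1 tail=0 count=2
After op 8 (read()): arr=[1 12 6] head=2 tail=0 count=1

Answer: 1 12 6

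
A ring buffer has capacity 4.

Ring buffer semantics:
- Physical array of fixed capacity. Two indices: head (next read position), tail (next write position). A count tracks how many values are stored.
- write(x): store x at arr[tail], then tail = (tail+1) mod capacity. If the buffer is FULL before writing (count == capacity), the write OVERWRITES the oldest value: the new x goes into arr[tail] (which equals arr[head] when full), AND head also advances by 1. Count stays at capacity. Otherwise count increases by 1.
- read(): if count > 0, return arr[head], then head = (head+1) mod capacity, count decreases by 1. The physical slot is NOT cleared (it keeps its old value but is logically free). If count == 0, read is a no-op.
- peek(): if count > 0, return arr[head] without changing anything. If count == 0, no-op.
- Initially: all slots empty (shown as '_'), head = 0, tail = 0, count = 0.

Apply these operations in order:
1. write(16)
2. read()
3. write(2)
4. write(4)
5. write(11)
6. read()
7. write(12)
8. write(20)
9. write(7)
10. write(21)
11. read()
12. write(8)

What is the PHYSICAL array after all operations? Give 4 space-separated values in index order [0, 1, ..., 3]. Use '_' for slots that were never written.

Answer: 8 20 7 21

Derivation:
After op 1 (write(16)): arr=[16 _ _ _] head=0 tail=1 count=1
After op 2 (read()): arr=[16 _ _ _] head=1 tail=1 count=0
After op 3 (write(2)): arr=[16 2 _ _] head=1 tail=2 count=1
After op 4 (write(4)): arr=[16 2 4 _] head=1 tail=3 count=2
After op 5 (write(11)): arr=[16 2 4 11] head=1 tail=0 count=3
After op 6 (read()): arr=[16 2 4 11] head=2 tail=0 count=2
After op 7 (write(12)): arr=[12 2 4 11] head=2 tail=1 count=3
After op 8 (write(20)): arr=[12 20 4 11] head=2 tail=2 count=4
After op 9 (write(7)): arr=[12 20 7 11] head=3 tail=3 count=4
After op 10 (write(21)): arr=[12 20 7 21] head=0 tail=0 count=4
After op 11 (read()): arr=[12 20 7 21] head=1 tail=0 count=3
After op 12 (write(8)): arr=[8 20 7 21] head=1 tail=1 count=4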